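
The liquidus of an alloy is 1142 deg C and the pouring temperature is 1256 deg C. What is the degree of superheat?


Formula: Superheat = T_pour - T_melt
Superheat = 1256 - 1142 = 114 deg C

Final answer: 114 deg C


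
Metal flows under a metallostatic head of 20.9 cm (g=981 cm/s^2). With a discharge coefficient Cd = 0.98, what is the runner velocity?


Formula: v = Cd * sqrt(2 * g * h)  (Torricelli with discharge coefficient)
2*g*h = 2 * 981 * 20.9 = 41005.8 cm^2/s^2
sqrt(41005.8) = 202.49889 cm/s
v = 0.98 * 202.49889 = 198.4489 cm/s

Final answer: 198.4489 cm/s


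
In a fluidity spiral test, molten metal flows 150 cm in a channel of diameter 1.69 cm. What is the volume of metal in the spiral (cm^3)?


Formula: V = pi * (d/2)^2 * L  (cylinder volume)
Radius = 1.69/2 = 0.845 cm
V = pi * 0.845^2 * 150 = 336.4764 cm^3


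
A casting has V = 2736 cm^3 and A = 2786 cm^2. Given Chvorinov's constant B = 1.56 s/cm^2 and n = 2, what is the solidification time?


Formula: t_s = B * (V/A)^n  (Chvorinov's rule, n=2)
Modulus M = V/A = 2736/2786 = 0.982053 cm
M^2 = 0.982053^2 = 0.964428 cm^2
t_s = 1.56 * 0.964428 = 1.5045 s

Final answer: 1.5045 s


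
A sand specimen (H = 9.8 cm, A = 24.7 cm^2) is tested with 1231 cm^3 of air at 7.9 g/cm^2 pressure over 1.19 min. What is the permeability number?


Formula: Permeability Number P = (V * H) / (p * A * t)
Numerator: V * H = 1231 * 9.8 = 12063.8
Denominator: p * A * t = 7.9 * 24.7 * 1.19 = 232.2047
P = 12063.8 / 232.2047 = 51.9533

Answer: 51.9533


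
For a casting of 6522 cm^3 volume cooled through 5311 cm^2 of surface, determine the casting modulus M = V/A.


Formula: Casting Modulus M = V / A
M = 6522 cm^3 / 5311 cm^2 = 1.2280 cm

Final answer: 1.2280 cm


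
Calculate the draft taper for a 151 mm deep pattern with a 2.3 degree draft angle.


Formula: taper = depth * tan(draft_angle)
tan(2.3 deg) = 0.0401641
taper = 151 mm * 0.0401641 = 6.0648 mm

6.0648 mm


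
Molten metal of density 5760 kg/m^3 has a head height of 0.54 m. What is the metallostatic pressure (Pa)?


Formula: P = rho * g * h
rho * g = 5760 * 9.81 = 56505.6 N/m^3
P = 56505.6 * 0.54 = 30513.0240 Pa

30513.0240 Pa


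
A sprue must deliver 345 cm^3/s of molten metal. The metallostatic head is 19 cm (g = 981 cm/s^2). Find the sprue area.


Formula: v = sqrt(2*g*h), A = Q/v
Velocity: v = sqrt(2 * 981 * 19) = sqrt(37278) = 193.0751 cm/s
Sprue area: A = Q / v = 345 / 193.0751 = 1.7869 cm^2

Answer: 1.7869 cm^2


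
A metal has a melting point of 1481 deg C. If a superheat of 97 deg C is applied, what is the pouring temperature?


Formula: T_pour = T_melt + Superheat
T_pour = 1481 + 97 = 1578 deg C

1578 deg C


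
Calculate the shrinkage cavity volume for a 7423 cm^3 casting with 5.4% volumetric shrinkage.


Formula: V_shrink = V_casting * shrinkage_pct / 100
V_shrink = 7423 cm^3 * 5.4 / 100 = 400.8420 cm^3

Answer: 400.8420 cm^3


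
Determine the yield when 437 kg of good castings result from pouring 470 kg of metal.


Formula: Casting Yield = (W_good / W_total) * 100
Yield = (437 kg / 470 kg) * 100 = 92.9787%


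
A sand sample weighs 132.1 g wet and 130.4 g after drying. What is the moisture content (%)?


Formula: MC = (W_wet - W_dry) / W_wet * 100
Water mass = 132.1 - 130.4 = 1.7 g
MC = 1.7 / 132.1 * 100 = 1.2869%


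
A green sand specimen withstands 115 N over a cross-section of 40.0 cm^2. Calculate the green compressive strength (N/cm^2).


Formula: Compressive Strength = Force / Area
Strength = 115 N / 40.0 cm^2 = 2.8750 N/cm^2

Final answer: 2.8750 N/cm^2


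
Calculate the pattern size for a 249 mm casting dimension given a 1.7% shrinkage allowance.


Formula: L_pattern = L_casting * (1 + shrinkage_rate/100)
Shrinkage factor = 1 + 1.7/100 = 1.017
L_pattern = 249 mm * 1.017 = 253.2330 mm

Final answer: 253.2330 mm


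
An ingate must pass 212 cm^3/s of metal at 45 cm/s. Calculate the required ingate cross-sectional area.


Formula: A_ingate = Q / v  (continuity equation)
A = 212 cm^3/s / 45 cm/s = 4.7111 cm^2

4.7111 cm^2


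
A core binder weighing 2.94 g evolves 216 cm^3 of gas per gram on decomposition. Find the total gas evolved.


Formula: V_gas = W_binder * gas_evolution_rate
V = 2.94 g * 216 cm^3/g = 635.0400 cm^3

Final answer: 635.0400 cm^3


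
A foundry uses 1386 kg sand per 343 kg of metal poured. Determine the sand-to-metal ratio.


Formula: Sand-to-Metal Ratio = W_sand / W_metal
Ratio = 1386 kg / 343 kg = 4.0408

Final answer: 4.0408


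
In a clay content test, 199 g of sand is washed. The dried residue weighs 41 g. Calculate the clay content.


Formula: Clay% = (W_total - W_washed) / W_total * 100
Clay mass = 199 - 41 = 158 g
Clay% = 158 / 199 * 100 = 79.3970%


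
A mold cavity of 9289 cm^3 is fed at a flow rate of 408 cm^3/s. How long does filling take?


Formula: t_fill = V_mold / Q_flow
t = 9289 cm^3 / 408 cm^3/s = 22.7672 s

22.7672 s


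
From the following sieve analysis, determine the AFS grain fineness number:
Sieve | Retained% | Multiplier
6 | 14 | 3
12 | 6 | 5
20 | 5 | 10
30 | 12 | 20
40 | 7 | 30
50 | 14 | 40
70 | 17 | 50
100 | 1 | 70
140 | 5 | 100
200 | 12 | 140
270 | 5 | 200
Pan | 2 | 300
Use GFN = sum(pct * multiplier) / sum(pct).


Formula: GFN = sum(pct * multiplier) / sum(pct)
sum(pct * multiplier) = 5832
sum(pct) = 100
GFN = 5832 / 100 = 58.32

Answer: 58.32


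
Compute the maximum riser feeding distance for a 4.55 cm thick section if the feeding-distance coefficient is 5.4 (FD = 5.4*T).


Formula: FD = 5.4 * T  (riser feeding-distance rule)
FD = 5.4 * 4.55 cm = 24.5700 cm

24.5700 cm


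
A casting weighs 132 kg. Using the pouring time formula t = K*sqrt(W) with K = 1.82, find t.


Formula: t = K * sqrt(W)
sqrt(W) = sqrt(132) = 11.48913
t = 1.82 * 11.48913 = 20.9102 s

Final answer: 20.9102 s


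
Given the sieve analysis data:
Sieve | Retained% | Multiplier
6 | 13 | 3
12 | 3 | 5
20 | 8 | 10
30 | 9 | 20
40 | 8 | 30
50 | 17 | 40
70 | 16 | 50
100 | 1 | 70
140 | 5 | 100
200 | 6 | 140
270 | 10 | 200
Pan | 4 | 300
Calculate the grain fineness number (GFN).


Formula: GFN = sum(pct * multiplier) / sum(pct)
sum(pct * multiplier) = 6644
sum(pct) = 100
GFN = 6644 / 100 = 66.44


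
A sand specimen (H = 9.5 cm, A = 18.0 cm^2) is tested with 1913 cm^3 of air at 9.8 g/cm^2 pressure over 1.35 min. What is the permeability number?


Formula: Permeability Number P = (V * H) / (p * A * t)
Numerator: V * H = 1913 * 9.5 = 18173.5
Denominator: p * A * t = 9.8 * 18.0 * 1.35 = 238.14
P = 18173.5 / 238.14 = 76.3144

Final answer: 76.3144


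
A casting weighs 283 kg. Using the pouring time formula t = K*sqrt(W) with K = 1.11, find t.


Formula: t = K * sqrt(W)
sqrt(W) = sqrt(283) = 16.82260
t = 1.11 * 16.82260 = 18.6731 s

Final answer: 18.6731 s


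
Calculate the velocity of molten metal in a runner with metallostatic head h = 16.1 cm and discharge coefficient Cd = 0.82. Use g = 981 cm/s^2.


Formula: v = Cd * sqrt(2 * g * h)  (Torricelli with discharge coefficient)
2*g*h = 2 * 981 * 16.1 = 31588.2 cm^2/s^2
sqrt(31588.2) = 177.73070 cm/s
v = 0.82 * 177.73070 = 145.7392 cm/s


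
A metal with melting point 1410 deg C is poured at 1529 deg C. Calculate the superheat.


Formula: Superheat = T_pour - T_melt
Superheat = 1529 - 1410 = 119 deg C

119 deg C


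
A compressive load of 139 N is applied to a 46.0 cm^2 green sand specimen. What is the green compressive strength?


Formula: Compressive Strength = Force / Area
Strength = 139 N / 46.0 cm^2 = 3.0217 N/cm^2

Final answer: 3.0217 N/cm^2


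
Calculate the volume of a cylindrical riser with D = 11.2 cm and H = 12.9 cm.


Formula: V = pi * (D/2)^2 * H  (cylinder volume)
Radius = D/2 = 11.2/2 = 5.6 cm
V = pi * 5.6^2 * 12.9 = 1270.9125 cm^3


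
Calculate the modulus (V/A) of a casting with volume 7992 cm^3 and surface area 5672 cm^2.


Formula: Casting Modulus M = V / A
M = 7992 cm^3 / 5672 cm^2 = 1.4090 cm

Final answer: 1.4090 cm


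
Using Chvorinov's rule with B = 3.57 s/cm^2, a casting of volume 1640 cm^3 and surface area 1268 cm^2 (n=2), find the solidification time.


Formula: t_s = B * (V/A)^n  (Chvorinov's rule, n=2)
Modulus M = V/A = 1640/1268 = 1.293375 cm
M^2 = 1.293375^2 = 1.672819 cm^2
t_s = 3.57 * 1.672819 = 5.9720 s

Answer: 5.9720 s


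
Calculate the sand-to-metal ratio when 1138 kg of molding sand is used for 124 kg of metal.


Formula: Sand-to-Metal Ratio = W_sand / W_metal
Ratio = 1138 kg / 124 kg = 9.1774

9.1774


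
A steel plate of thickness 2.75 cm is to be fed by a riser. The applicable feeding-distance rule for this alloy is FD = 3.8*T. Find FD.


Formula: FD = 3.8 * T  (riser feeding-distance rule)
FD = 3.8 * 2.75 cm = 10.4500 cm

10.4500 cm


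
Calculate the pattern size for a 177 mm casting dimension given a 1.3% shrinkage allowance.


Formula: L_pattern = L_casting * (1 + shrinkage_rate/100)
Shrinkage factor = 1 + 1.3/100 = 1.013
L_pattern = 177 mm * 1.013 = 179.3010 mm

Final answer: 179.3010 mm


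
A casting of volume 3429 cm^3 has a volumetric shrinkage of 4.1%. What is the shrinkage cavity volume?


Formula: V_shrink = V_casting * shrinkage_pct / 100
V_shrink = 3429 cm^3 * 4.1 / 100 = 140.5890 cm^3


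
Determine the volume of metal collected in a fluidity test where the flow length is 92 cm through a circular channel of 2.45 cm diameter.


Formula: V = pi * (d/2)^2 * L  (cylinder volume)
Radius = 2.45/2 = 1.225 cm
V = pi * 1.225^2 * 92 = 433.7204 cm^3

433.7204 cm^3


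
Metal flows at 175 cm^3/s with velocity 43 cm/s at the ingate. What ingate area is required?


Formula: A_ingate = Q / v  (continuity equation)
A = 175 cm^3/s / 43 cm/s = 4.0698 cm^2

4.0698 cm^2


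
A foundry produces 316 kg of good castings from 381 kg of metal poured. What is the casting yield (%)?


Formula: Casting Yield = (W_good / W_total) * 100
Yield = (316 kg / 381 kg) * 100 = 82.9396%

Final answer: 82.9396%


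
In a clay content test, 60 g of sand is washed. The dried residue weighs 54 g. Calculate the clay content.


Formula: Clay% = (W_total - W_washed) / W_total * 100
Clay mass = 60 - 54 = 6 g
Clay% = 6 / 60 * 100 = 10.0000%

Answer: 10.0000%


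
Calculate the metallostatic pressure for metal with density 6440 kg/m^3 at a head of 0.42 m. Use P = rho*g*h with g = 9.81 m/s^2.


Formula: P = rho * g * h
rho * g = 6440 * 9.81 = 63176.4 N/m^3
P = 63176.4 * 0.42 = 26534.0880 Pa


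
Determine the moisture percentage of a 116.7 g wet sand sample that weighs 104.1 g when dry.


Formula: MC = (W_wet - W_dry) / W_wet * 100
Water mass = 116.7 - 104.1 = 12.6 g
MC = 12.6 / 116.7 * 100 = 10.7969%


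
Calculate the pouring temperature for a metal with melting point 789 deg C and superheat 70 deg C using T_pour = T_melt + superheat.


Formula: T_pour = T_melt + Superheat
T_pour = 789 + 70 = 859 deg C


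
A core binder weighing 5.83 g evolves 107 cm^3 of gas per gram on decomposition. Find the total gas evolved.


Formula: V_gas = W_binder * gas_evolution_rate
V = 5.83 g * 107 cm^3/g = 623.8100 cm^3

623.8100 cm^3


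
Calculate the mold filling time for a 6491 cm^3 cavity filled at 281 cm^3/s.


Formula: t_fill = V_mold / Q_flow
t = 6491 cm^3 / 281 cm^3/s = 23.0996 s

Answer: 23.0996 s


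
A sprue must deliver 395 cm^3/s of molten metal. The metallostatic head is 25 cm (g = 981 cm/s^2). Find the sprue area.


Formula: v = sqrt(2*g*h), A = Q/v
Velocity: v = sqrt(2 * 981 * 25) = sqrt(49050) = 221.4723 cm/s
Sprue area: A = Q / v = 395 / 221.4723 = 1.7835 cm^2

1.7835 cm^2


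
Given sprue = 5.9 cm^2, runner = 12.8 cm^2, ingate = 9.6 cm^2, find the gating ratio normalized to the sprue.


Sprue:Runner:Ingate = 1 : 12.8/5.9 : 9.6/5.9 = 1:2.17:1.63

Final answer: 1:2.17:1.63


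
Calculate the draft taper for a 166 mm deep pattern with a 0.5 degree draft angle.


Formula: taper = depth * tan(draft_angle)
tan(0.5 deg) = 0.0087269
taper = 166 mm * 0.0087269 = 1.4487 mm

Answer: 1.4487 mm


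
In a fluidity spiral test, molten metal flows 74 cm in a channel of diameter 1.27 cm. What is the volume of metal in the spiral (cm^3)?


Formula: V = pi * (d/2)^2 * L  (cylinder volume)
Radius = 1.27/2 = 0.635 cm
V = pi * 0.635^2 * 74 = 93.7409 cm^3

Answer: 93.7409 cm^3


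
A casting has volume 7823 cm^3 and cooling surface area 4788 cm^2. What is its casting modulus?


Formula: Casting Modulus M = V / A
M = 7823 cm^3 / 4788 cm^2 = 1.6339 cm

1.6339 cm


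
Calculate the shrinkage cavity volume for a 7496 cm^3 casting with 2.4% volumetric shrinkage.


Formula: V_shrink = V_casting * shrinkage_pct / 100
V_shrink = 7496 cm^3 * 2.4 / 100 = 179.9040 cm^3

Answer: 179.9040 cm^3


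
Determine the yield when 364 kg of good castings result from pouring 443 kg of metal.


Formula: Casting Yield = (W_good / W_total) * 100
Yield = (364 kg / 443 kg) * 100 = 82.1670%

Answer: 82.1670%


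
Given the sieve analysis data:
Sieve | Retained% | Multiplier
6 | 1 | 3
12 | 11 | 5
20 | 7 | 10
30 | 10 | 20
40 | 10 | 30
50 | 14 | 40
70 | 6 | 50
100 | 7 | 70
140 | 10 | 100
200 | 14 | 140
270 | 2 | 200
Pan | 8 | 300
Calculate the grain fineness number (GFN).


Formula: GFN = sum(pct * multiplier) / sum(pct)
sum(pct * multiplier) = 7738
sum(pct) = 100
GFN = 7738 / 100 = 77.38


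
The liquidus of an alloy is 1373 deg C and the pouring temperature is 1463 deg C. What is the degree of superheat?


Formula: Superheat = T_pour - T_melt
Superheat = 1463 - 1373 = 90 deg C

Answer: 90 deg C


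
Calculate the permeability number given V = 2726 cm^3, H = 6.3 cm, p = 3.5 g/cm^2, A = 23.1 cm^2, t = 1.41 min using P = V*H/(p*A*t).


Formula: Permeability Number P = (V * H) / (p * A * t)
Numerator: V * H = 2726 * 6.3 = 17173.8
Denominator: p * A * t = 3.5 * 23.1 * 1.41 = 113.9985
P = 17173.8 / 113.9985 = 150.6494

Answer: 150.6494


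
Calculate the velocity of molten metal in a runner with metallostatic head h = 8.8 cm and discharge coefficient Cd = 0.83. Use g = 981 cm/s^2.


Formula: v = Cd * sqrt(2 * g * h)  (Torricelli with discharge coefficient)
2*g*h = 2 * 981 * 8.8 = 17265.6 cm^2/s^2
sqrt(17265.6) = 131.39863 cm/s
v = 0.83 * 131.39863 = 109.0609 cm/s


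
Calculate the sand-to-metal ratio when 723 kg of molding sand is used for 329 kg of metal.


Formula: Sand-to-Metal Ratio = W_sand / W_metal
Ratio = 723 kg / 329 kg = 2.1976

2.1976


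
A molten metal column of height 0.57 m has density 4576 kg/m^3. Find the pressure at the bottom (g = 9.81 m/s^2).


Formula: P = rho * g * h
rho * g = 4576 * 9.81 = 44890.56 N/m^3
P = 44890.56 * 0.57 = 25587.6192 Pa


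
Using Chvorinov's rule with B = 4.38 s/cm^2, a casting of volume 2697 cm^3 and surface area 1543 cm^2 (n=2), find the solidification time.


Formula: t_s = B * (V/A)^n  (Chvorinov's rule, n=2)
Modulus M = V/A = 2697/1543 = 1.747894 cm
M^2 = 1.747894^2 = 3.055133 cm^2
t_s = 4.38 * 3.055133 = 13.3815 s

13.3815 s


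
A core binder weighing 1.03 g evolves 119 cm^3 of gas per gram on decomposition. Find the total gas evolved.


Formula: V_gas = W_binder * gas_evolution_rate
V = 1.03 g * 119 cm^3/g = 122.5700 cm^3

Answer: 122.5700 cm^3


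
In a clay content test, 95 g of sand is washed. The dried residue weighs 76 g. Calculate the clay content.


Formula: Clay% = (W_total - W_washed) / W_total * 100
Clay mass = 95 - 76 = 19 g
Clay% = 19 / 95 * 100 = 20.0000%

Final answer: 20.0000%


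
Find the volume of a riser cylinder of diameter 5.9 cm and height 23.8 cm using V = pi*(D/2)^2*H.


Formula: V = pi * (D/2)^2 * H  (cylinder volume)
Radius = D/2 = 5.9/2 = 2.95 cm
V = pi * 2.95^2 * 23.8 = 650.6851 cm^3

650.6851 cm^3


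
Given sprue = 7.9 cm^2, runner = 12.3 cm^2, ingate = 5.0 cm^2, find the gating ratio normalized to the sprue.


Sprue:Runner:Ingate = 1 : 12.3/7.9 : 5.0/7.9 = 1:1.56:0.63

1:1.56:0.63


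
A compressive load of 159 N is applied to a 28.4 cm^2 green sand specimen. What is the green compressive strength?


Formula: Compressive Strength = Force / Area
Strength = 159 N / 28.4 cm^2 = 5.5986 N/cm^2

Answer: 5.5986 N/cm^2


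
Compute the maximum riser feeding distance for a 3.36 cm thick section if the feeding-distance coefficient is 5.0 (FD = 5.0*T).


Formula: FD = 5.0 * T  (riser feeding-distance rule)
FD = 5.0 * 3.36 cm = 16.8000 cm

Answer: 16.8000 cm


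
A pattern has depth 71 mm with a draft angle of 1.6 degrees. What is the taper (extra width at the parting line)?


Formula: taper = depth * tan(draft_angle)
tan(1.6 deg) = 0.0279325
taper = 71 mm * 0.0279325 = 1.9832 mm


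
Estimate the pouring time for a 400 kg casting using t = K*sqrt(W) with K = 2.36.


Formula: t = K * sqrt(W)
sqrt(W) = sqrt(400) = 20.00000
t = 2.36 * 20.00000 = 47.2000 s

47.2000 s


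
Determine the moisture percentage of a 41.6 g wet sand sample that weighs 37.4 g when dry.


Formula: MC = (W_wet - W_dry) / W_wet * 100
Water mass = 41.6 - 37.4 = 4.2 g
MC = 4.2 / 41.6 * 100 = 10.0962%

Answer: 10.0962%


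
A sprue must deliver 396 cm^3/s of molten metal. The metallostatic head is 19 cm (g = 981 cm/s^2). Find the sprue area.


Formula: v = sqrt(2*g*h), A = Q/v
Velocity: v = sqrt(2 * 981 * 19) = sqrt(37278) = 193.0751 cm/s
Sprue area: A = Q / v = 396 / 193.0751 = 2.0510 cm^2

Answer: 2.0510 cm^2


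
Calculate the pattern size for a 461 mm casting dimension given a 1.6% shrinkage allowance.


Formula: L_pattern = L_casting * (1 + shrinkage_rate/100)
Shrinkage factor = 1 + 1.6/100 = 1.016
L_pattern = 461 mm * 1.016 = 468.3760 mm

468.3760 mm


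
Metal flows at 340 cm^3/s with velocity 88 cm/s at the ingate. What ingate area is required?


Formula: A_ingate = Q / v  (continuity equation)
A = 340 cm^3/s / 88 cm/s = 3.8636 cm^2

3.8636 cm^2


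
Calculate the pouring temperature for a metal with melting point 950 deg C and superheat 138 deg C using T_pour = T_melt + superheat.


Formula: T_pour = T_melt + Superheat
T_pour = 950 + 138 = 1088 deg C

Answer: 1088 deg C


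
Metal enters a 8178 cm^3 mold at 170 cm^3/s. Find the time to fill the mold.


Formula: t_fill = V_mold / Q_flow
t = 8178 cm^3 / 170 cm^3/s = 48.1059 s

48.1059 s


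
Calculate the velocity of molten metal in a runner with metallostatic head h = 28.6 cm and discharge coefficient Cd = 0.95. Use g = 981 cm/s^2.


Formula: v = Cd * sqrt(2 * g * h)  (Torricelli with discharge coefficient)
2*g*h = 2 * 981 * 28.6 = 56113.2 cm^2/s^2
sqrt(56113.2) = 236.88225 cm/s
v = 0.95 * 236.88225 = 225.0381 cm/s

225.0381 cm/s


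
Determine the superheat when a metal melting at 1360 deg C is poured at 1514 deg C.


Formula: Superheat = T_pour - T_melt
Superheat = 1514 - 1360 = 154 deg C

154 deg C


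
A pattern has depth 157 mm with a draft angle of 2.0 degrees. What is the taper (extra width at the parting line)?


Formula: taper = depth * tan(draft_angle)
tan(2.0 deg) = 0.0349208
taper = 157 mm * 0.0349208 = 5.4826 mm

5.4826 mm


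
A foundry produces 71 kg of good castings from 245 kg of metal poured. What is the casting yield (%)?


Formula: Casting Yield = (W_good / W_total) * 100
Yield = (71 kg / 245 kg) * 100 = 28.9796%


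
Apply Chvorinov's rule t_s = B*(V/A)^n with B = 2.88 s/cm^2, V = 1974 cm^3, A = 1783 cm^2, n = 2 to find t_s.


Formula: t_s = B * (V/A)^n  (Chvorinov's rule, n=2)
Modulus M = V/A = 1974/1783 = 1.107123 cm
M^2 = 1.107123^2 = 1.225721 cm^2
t_s = 2.88 * 1.225721 = 3.5301 s


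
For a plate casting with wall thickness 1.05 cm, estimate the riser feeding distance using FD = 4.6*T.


Formula: FD = 4.6 * T  (riser feeding-distance rule)
FD = 4.6 * 1.05 cm = 4.8300 cm

Final answer: 4.8300 cm


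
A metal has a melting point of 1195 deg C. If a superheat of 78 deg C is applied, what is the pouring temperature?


Formula: T_pour = T_melt + Superheat
T_pour = 1195 + 78 = 1273 deg C


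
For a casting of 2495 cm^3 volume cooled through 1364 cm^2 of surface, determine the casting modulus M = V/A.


Formula: Casting Modulus M = V / A
M = 2495 cm^3 / 1364 cm^2 = 1.8292 cm

1.8292 cm


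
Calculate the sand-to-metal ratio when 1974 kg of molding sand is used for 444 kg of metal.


Formula: Sand-to-Metal Ratio = W_sand / W_metal
Ratio = 1974 kg / 444 kg = 4.4459


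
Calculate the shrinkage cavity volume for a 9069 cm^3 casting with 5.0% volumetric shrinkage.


Formula: V_shrink = V_casting * shrinkage_pct / 100
V_shrink = 9069 cm^3 * 5.0 / 100 = 453.4500 cm^3

Final answer: 453.4500 cm^3


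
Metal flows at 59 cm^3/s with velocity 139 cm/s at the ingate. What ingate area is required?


Formula: A_ingate = Q / v  (continuity equation)
A = 59 cm^3/s / 139 cm/s = 0.4245 cm^2

Final answer: 0.4245 cm^2


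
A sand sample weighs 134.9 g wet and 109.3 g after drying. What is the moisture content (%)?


Formula: MC = (W_wet - W_dry) / W_wet * 100
Water mass = 134.9 - 109.3 = 25.6 g
MC = 25.6 / 134.9 * 100 = 18.9770%

18.9770%


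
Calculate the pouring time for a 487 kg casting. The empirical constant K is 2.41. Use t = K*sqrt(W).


Formula: t = K * sqrt(W)
sqrt(W) = sqrt(487) = 22.06808
t = 2.41 * 22.06808 = 53.1841 s


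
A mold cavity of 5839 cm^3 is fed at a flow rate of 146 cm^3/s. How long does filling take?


Formula: t_fill = V_mold / Q_flow
t = 5839 cm^3 / 146 cm^3/s = 39.9932 s


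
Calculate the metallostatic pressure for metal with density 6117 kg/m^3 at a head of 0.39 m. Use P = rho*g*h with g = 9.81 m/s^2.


Formula: P = rho * g * h
rho * g = 6117 * 9.81 = 60007.77 N/m^3
P = 60007.77 * 0.39 = 23403.0303 Pa


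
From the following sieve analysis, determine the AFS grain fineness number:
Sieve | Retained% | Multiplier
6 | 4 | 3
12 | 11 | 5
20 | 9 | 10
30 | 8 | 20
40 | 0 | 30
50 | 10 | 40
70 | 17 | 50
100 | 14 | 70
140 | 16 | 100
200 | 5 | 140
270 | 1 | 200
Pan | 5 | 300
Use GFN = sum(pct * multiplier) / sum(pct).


Formula: GFN = sum(pct * multiplier) / sum(pct)
sum(pct * multiplier) = 6547
sum(pct) = 100
GFN = 6547 / 100 = 65.47

65.47


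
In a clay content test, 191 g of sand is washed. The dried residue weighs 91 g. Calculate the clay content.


Formula: Clay% = (W_total - W_washed) / W_total * 100
Clay mass = 191 - 91 = 100 g
Clay% = 100 / 191 * 100 = 52.3560%

Final answer: 52.3560%


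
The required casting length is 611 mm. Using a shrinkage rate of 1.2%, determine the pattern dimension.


Formula: L_pattern = L_casting * (1 + shrinkage_rate/100)
Shrinkage factor = 1 + 1.2/100 = 1.012
L_pattern = 611 mm * 1.012 = 618.3320 mm

Final answer: 618.3320 mm


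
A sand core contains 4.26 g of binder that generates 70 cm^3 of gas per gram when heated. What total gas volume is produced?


Formula: V_gas = W_binder * gas_evolution_rate
V = 4.26 g * 70 cm^3/g = 298.2000 cm^3

298.2000 cm^3


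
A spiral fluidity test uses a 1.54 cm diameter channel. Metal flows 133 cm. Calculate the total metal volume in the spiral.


Formula: V = pi * (d/2)^2 * L  (cylinder volume)
Radius = 1.54/2 = 0.77 cm
V = pi * 0.77^2 * 133 = 247.7325 cm^3

Final answer: 247.7325 cm^3


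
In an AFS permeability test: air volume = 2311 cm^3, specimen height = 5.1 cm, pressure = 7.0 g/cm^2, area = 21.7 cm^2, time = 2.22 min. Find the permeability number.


Formula: Permeability Number P = (V * H) / (p * A * t)
Numerator: V * H = 2311 * 5.1 = 11786.1
Denominator: p * A * t = 7.0 * 21.7 * 2.22 = 337.218
P = 11786.1 / 337.218 = 34.9510

Final answer: 34.9510


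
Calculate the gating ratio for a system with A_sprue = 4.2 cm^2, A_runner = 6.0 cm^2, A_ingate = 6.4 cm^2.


Sprue:Runner:Ingate = 1 : 6.0/4.2 : 6.4/4.2 = 1:1.43:1.52

1:1.43:1.52


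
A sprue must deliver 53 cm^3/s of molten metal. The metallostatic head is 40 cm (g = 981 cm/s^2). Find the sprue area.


Formula: v = sqrt(2*g*h), A = Q/v
Velocity: v = sqrt(2 * 981 * 40) = sqrt(78480) = 280.1428 cm/s
Sprue area: A = Q / v = 53 / 280.1428 = 0.1892 cm^2

Answer: 0.1892 cm^2


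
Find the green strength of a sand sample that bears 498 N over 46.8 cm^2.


Formula: Compressive Strength = Force / Area
Strength = 498 N / 46.8 cm^2 = 10.6410 N/cm^2

10.6410 N/cm^2


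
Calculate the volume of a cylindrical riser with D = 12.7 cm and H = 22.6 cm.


Formula: V = pi * (D/2)^2 * H  (cylinder volume)
Radius = D/2 = 12.7/2 = 6.35 cm
V = pi * 6.35^2 * 22.6 = 2862.8973 cm^3

Final answer: 2862.8973 cm^3


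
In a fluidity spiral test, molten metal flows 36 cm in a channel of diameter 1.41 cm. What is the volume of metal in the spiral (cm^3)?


Formula: V = pi * (d/2)^2 * L  (cylinder volume)
Radius = 1.41/2 = 0.705 cm
V = pi * 0.705^2 * 36 = 56.2122 cm^3


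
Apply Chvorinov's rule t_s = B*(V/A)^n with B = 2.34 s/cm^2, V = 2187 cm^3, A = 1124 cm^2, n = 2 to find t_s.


Formula: t_s = B * (V/A)^n  (Chvorinov's rule, n=2)
Modulus M = V/A = 2187/1124 = 1.945730 cm
M^2 = 1.945730^2 = 3.785865 cm^2
t_s = 2.34 * 3.785865 = 8.8589 s

Final answer: 8.8589 s


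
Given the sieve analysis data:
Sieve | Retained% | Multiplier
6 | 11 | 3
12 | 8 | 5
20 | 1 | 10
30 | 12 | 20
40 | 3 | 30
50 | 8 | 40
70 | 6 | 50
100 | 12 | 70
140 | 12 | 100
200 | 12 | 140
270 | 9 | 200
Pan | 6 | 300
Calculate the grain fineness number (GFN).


Formula: GFN = sum(pct * multiplier) / sum(pct)
sum(pct * multiplier) = 8353
sum(pct) = 100
GFN = 8353 / 100 = 83.53

Answer: 83.53


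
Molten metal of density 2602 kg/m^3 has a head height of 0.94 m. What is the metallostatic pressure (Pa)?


Formula: P = rho * g * h
rho * g = 2602 * 9.81 = 25525.62 N/m^3
P = 25525.62 * 0.94 = 23994.0828 Pa


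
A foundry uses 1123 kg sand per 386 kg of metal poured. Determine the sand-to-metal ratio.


Formula: Sand-to-Metal Ratio = W_sand / W_metal
Ratio = 1123 kg / 386 kg = 2.9093

Answer: 2.9093


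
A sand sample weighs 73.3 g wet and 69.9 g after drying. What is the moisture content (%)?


Formula: MC = (W_wet - W_dry) / W_wet * 100
Water mass = 73.3 - 69.9 = 3.4 g
MC = 3.4 / 73.3 * 100 = 4.6385%


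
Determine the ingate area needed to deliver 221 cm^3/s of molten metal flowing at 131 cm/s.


Formula: A_ingate = Q / v  (continuity equation)
A = 221 cm^3/s / 131 cm/s = 1.6870 cm^2


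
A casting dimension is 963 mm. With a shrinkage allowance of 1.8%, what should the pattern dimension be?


Formula: L_pattern = L_casting * (1 + shrinkage_rate/100)
Shrinkage factor = 1 + 1.8/100 = 1.018
L_pattern = 963 mm * 1.018 = 980.3340 mm


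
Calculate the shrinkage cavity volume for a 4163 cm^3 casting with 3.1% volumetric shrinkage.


Formula: V_shrink = V_casting * shrinkage_pct / 100
V_shrink = 4163 cm^3 * 3.1 / 100 = 129.0530 cm^3


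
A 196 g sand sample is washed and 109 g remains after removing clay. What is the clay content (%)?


Formula: Clay% = (W_total - W_washed) / W_total * 100
Clay mass = 196 - 109 = 87 g
Clay% = 87 / 196 * 100 = 44.3878%

Final answer: 44.3878%


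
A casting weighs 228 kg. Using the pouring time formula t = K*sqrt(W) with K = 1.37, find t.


Formula: t = K * sqrt(W)
sqrt(W) = sqrt(228) = 15.09967
t = 1.37 * 15.09967 = 20.6865 s

Answer: 20.6865 s


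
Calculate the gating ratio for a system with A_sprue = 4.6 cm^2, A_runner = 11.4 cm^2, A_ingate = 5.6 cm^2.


Sprue:Runner:Ingate = 1 : 11.4/4.6 : 5.6/4.6 = 1:2.48:1.22

Final answer: 1:2.48:1.22


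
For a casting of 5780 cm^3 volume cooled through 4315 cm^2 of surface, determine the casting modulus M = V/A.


Formula: Casting Modulus M = V / A
M = 5780 cm^3 / 4315 cm^2 = 1.3395 cm

1.3395 cm


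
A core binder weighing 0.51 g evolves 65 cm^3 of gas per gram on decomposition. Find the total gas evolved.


Formula: V_gas = W_binder * gas_evolution_rate
V = 0.51 g * 65 cm^3/g = 33.1500 cm^3


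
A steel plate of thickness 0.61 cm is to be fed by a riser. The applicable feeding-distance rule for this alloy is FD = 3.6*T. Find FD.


Formula: FD = 3.6 * T  (riser feeding-distance rule)
FD = 3.6 * 0.61 cm = 2.1960 cm

Answer: 2.1960 cm


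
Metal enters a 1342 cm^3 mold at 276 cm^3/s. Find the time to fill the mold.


Formula: t_fill = V_mold / Q_flow
t = 1342 cm^3 / 276 cm^3/s = 4.8623 s

Answer: 4.8623 s


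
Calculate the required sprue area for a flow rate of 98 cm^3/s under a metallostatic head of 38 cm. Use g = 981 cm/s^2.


Formula: v = sqrt(2*g*h), A = Q/v
Velocity: v = sqrt(2 * 981 * 38) = sqrt(74556) = 273.0494 cm/s
Sprue area: A = Q / v = 98 / 273.0494 = 0.3589 cm^2

Answer: 0.3589 cm^2


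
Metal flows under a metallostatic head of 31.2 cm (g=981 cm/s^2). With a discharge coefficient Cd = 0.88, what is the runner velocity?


Formula: v = Cd * sqrt(2 * g * h)  (Torricelli with discharge coefficient)
2*g*h = 2 * 981 * 31.2 = 61214.4 cm^2/s^2
sqrt(61214.4) = 247.41544 cm/s
v = 0.88 * 247.41544 = 217.7256 cm/s

Final answer: 217.7256 cm/s


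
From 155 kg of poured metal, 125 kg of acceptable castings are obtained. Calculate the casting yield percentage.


Formula: Casting Yield = (W_good / W_total) * 100
Yield = (125 kg / 155 kg) * 100 = 80.6452%

80.6452%


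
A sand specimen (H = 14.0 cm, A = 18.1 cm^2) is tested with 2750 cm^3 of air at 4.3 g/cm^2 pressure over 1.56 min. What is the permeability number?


Formula: Permeability Number P = (V * H) / (p * A * t)
Numerator: V * H = 2750 * 14.0 = 38500.0
Denominator: p * A * t = 4.3 * 18.1 * 1.56 = 121.4148
P = 38500.0 / 121.4148 = 317.0948

317.0948


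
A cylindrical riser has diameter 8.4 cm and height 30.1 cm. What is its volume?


Formula: V = pi * (D/2)^2 * H  (cylinder volume)
Radius = D/2 = 8.4/2 = 4.2 cm
V = pi * 4.2^2 * 30.1 = 1668.0726 cm^3

1668.0726 cm^3


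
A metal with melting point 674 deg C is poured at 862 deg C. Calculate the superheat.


Formula: Superheat = T_pour - T_melt
Superheat = 862 - 674 = 188 deg C

188 deg C


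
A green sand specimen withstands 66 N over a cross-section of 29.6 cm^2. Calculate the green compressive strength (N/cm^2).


Formula: Compressive Strength = Force / Area
Strength = 66 N / 29.6 cm^2 = 2.2297 N/cm^2


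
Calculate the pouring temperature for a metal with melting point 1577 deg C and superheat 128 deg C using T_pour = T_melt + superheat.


Formula: T_pour = T_melt + Superheat
T_pour = 1577 + 128 = 1705 deg C


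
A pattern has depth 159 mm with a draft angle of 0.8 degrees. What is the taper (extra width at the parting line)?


Formula: taper = depth * tan(draft_angle)
tan(0.8 deg) = 0.0139635
taper = 159 mm * 0.0139635 = 2.2202 mm

Final answer: 2.2202 mm


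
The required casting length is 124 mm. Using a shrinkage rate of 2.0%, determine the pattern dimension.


Formula: L_pattern = L_casting * (1 + shrinkage_rate/100)
Shrinkage factor = 1 + 2.0/100 = 1.02
L_pattern = 124 mm * 1.02 = 126.4800 mm

Final answer: 126.4800 mm


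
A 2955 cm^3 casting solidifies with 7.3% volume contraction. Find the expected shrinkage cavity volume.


Formula: V_shrink = V_casting * shrinkage_pct / 100
V_shrink = 2955 cm^3 * 7.3 / 100 = 215.7150 cm^3

Answer: 215.7150 cm^3


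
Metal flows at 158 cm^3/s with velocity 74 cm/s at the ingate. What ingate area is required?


Formula: A_ingate = Q / v  (continuity equation)
A = 158 cm^3/s / 74 cm/s = 2.1351 cm^2

2.1351 cm^2


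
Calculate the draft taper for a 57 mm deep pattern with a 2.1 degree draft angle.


Formula: taper = depth * tan(draft_angle)
tan(2.1 deg) = 0.0366683
taper = 57 mm * 0.0366683 = 2.0901 mm

Answer: 2.0901 mm


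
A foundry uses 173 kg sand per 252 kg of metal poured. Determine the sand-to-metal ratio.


Formula: Sand-to-Metal Ratio = W_sand / W_metal
Ratio = 173 kg / 252 kg = 0.6865


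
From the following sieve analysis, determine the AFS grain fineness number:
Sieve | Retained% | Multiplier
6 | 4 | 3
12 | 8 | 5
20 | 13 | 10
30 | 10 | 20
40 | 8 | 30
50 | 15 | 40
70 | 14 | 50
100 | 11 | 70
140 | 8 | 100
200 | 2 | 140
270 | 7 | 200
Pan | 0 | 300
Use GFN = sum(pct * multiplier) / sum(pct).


Formula: GFN = sum(pct * multiplier) / sum(pct)
sum(pct * multiplier) = 5172
sum(pct) = 100
GFN = 5172 / 100 = 51.72

Final answer: 51.72


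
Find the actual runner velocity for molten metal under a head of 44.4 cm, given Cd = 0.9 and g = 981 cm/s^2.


Formula: v = Cd * sqrt(2 * g * h)  (Torricelli with discharge coefficient)
2*g*h = 2 * 981 * 44.4 = 87112.8 cm^2/s^2
sqrt(87112.8) = 295.14878 cm/s
v = 0.9 * 295.14878 = 265.6339 cm/s

Final answer: 265.6339 cm/s


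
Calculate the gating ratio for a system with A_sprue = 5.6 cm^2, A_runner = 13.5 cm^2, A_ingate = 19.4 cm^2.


Sprue:Runner:Ingate = 1 : 13.5/5.6 : 19.4/5.6 = 1:2.41:3.46

Answer: 1:2.41:3.46


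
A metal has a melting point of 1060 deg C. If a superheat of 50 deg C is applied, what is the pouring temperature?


Formula: T_pour = T_melt + Superheat
T_pour = 1060 + 50 = 1110 deg C

1110 deg C


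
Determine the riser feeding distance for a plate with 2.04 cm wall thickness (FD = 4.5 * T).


Formula: FD = 4.5 * T  (riser feeding-distance rule)
FD = 4.5 * 2.04 cm = 9.1800 cm

Answer: 9.1800 cm


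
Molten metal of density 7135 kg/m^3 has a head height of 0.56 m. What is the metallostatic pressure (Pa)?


Formula: P = rho * g * h
rho * g = 7135 * 9.81 = 69994.35 N/m^3
P = 69994.35 * 0.56 = 39196.8360 Pa

Answer: 39196.8360 Pa


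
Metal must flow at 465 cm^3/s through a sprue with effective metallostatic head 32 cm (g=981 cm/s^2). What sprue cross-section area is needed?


Formula: v = sqrt(2*g*h), A = Q/v
Velocity: v = sqrt(2 * 981 * 32) = sqrt(62784) = 250.5674 cm/s
Sprue area: A = Q / v = 465 / 250.5674 = 1.8558 cm^2

Final answer: 1.8558 cm^2


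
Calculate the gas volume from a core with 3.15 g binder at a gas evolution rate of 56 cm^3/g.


Formula: V_gas = W_binder * gas_evolution_rate
V = 3.15 g * 56 cm^3/g = 176.4000 cm^3

Answer: 176.4000 cm^3


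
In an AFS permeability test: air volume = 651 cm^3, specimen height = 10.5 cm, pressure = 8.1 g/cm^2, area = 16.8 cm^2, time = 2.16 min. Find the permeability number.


Formula: Permeability Number P = (V * H) / (p * A * t)
Numerator: V * H = 651 * 10.5 = 6835.5
Denominator: p * A * t = 8.1 * 16.8 * 2.16 = 293.9328
P = 6835.5 / 293.9328 = 23.2553

Answer: 23.2553


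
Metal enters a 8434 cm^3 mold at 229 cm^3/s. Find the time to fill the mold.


Formula: t_fill = V_mold / Q_flow
t = 8434 cm^3 / 229 cm^3/s = 36.8297 s

Answer: 36.8297 s


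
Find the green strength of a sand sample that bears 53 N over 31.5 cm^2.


Formula: Compressive Strength = Force / Area
Strength = 53 N / 31.5 cm^2 = 1.6825 N/cm^2

Answer: 1.6825 N/cm^2


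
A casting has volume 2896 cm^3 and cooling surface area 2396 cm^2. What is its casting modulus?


Formula: Casting Modulus M = V / A
M = 2896 cm^3 / 2396 cm^2 = 1.2087 cm

Final answer: 1.2087 cm


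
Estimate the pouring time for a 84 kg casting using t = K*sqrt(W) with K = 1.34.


Formula: t = K * sqrt(W)
sqrt(W) = sqrt(84) = 9.16515
t = 1.34 * 9.16515 = 12.2813 s

Final answer: 12.2813 s


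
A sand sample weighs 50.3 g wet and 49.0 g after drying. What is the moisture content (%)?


Formula: MC = (W_wet - W_dry) / W_wet * 100
Water mass = 50.3 - 49.0 = 1.3 g
MC = 1.3 / 50.3 * 100 = 2.5845%

Final answer: 2.5845%


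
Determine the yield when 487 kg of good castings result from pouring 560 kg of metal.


Formula: Casting Yield = (W_good / W_total) * 100
Yield = (487 kg / 560 kg) * 100 = 86.9643%

Answer: 86.9643%


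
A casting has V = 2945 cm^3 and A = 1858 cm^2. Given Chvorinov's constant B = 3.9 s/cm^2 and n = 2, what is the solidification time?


Formula: t_s = B * (V/A)^n  (Chvorinov's rule, n=2)
Modulus M = V/A = 2945/1858 = 1.585038 cm
M^2 = 1.585038^2 = 2.512345 cm^2
t_s = 3.9 * 2.512345 = 9.7981 s

Answer: 9.7981 s


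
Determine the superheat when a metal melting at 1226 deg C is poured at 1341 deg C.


Formula: Superheat = T_pour - T_melt
Superheat = 1341 - 1226 = 115 deg C

115 deg C


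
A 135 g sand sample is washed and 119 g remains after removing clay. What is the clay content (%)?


Formula: Clay% = (W_total - W_washed) / W_total * 100
Clay mass = 135 - 119 = 16 g
Clay% = 16 / 135 * 100 = 11.8519%

11.8519%


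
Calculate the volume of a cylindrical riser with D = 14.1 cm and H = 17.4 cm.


Formula: V = pi * (D/2)^2 * H  (cylinder volume)
Radius = D/2 = 14.1/2 = 7.05 cm
V = pi * 7.05^2 * 17.4 = 2716.9232 cm^3

Final answer: 2716.9232 cm^3


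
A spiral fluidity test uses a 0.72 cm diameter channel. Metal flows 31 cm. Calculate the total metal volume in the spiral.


Formula: V = pi * (d/2)^2 * L  (cylinder volume)
Radius = 0.72/2 = 0.36 cm
V = pi * 0.36^2 * 31 = 12.6217 cm^3

12.6217 cm^3


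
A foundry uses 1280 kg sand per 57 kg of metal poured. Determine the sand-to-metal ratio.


Formula: Sand-to-Metal Ratio = W_sand / W_metal
Ratio = 1280 kg / 57 kg = 22.4561

Final answer: 22.4561


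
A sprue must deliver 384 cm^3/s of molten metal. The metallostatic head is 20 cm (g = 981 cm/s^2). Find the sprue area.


Formula: v = sqrt(2*g*h), A = Q/v
Velocity: v = sqrt(2 * 981 * 20) = sqrt(39240) = 198.0909 cm/s
Sprue area: A = Q / v = 384 / 198.0909 = 1.9385 cm^2

Final answer: 1.9385 cm^2


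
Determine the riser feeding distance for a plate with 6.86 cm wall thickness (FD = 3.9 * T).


Formula: FD = 3.9 * T  (riser feeding-distance rule)
FD = 3.9 * 6.86 cm = 26.7540 cm

Answer: 26.7540 cm


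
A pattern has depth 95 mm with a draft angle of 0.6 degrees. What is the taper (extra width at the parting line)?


Formula: taper = depth * tan(draft_angle)
tan(0.6 deg) = 0.0104724
taper = 95 mm * 0.0104724 = 0.9949 mm

0.9949 mm


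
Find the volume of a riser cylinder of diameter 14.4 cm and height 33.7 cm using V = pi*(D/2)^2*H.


Formula: V = pi * (D/2)^2 * H  (cylinder volume)
Radius = D/2 = 14.4/2 = 7.2 cm
V = pi * 7.2^2 * 33.7 = 5488.3875 cm^3

Answer: 5488.3875 cm^3


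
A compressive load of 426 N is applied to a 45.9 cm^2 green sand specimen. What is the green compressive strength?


Formula: Compressive Strength = Force / Area
Strength = 426 N / 45.9 cm^2 = 9.2810 N/cm^2


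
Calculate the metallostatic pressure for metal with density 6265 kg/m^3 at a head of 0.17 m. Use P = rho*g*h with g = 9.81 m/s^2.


Formula: P = rho * g * h
rho * g = 6265 * 9.81 = 61459.65 N/m^3
P = 61459.65 * 0.17 = 10448.1405 Pa

Answer: 10448.1405 Pa


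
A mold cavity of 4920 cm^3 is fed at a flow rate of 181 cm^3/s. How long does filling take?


Formula: t_fill = V_mold / Q_flow
t = 4920 cm^3 / 181 cm^3/s = 27.1823 s

Final answer: 27.1823 s


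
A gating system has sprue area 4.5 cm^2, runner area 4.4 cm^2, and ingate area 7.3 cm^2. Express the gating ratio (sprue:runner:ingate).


Sprue:Runner:Ingate = 1 : 4.4/4.5 : 7.3/4.5 = 1:0.98:1.62


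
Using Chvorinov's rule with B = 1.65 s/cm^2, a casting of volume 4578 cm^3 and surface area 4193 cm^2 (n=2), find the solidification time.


Formula: t_s = B * (V/A)^n  (Chvorinov's rule, n=2)
Modulus M = V/A = 4578/4193 = 1.091820 cm
M^2 = 1.091820^2 = 1.192071 cm^2
t_s = 1.65 * 1.192071 = 1.9669 s


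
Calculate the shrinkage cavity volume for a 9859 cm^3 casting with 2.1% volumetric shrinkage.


Formula: V_shrink = V_casting * shrinkage_pct / 100
V_shrink = 9859 cm^3 * 2.1 / 100 = 207.0390 cm^3


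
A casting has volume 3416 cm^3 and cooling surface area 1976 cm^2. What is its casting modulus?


Formula: Casting Modulus M = V / A
M = 3416 cm^3 / 1976 cm^2 = 1.7287 cm

Answer: 1.7287 cm


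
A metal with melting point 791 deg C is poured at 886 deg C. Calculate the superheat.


Formula: Superheat = T_pour - T_melt
Superheat = 886 - 791 = 95 deg C
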